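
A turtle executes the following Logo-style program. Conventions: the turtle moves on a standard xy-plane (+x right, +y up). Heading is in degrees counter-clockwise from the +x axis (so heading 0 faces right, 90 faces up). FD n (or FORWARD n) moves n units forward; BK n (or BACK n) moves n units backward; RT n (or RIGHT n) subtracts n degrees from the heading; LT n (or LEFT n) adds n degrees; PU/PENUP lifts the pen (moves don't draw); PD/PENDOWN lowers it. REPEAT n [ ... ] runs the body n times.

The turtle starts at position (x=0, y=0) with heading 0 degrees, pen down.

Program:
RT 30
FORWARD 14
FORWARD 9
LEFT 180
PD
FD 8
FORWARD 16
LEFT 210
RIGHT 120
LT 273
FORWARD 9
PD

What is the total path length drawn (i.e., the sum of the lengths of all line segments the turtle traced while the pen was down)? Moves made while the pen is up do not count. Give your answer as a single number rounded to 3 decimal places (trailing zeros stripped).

Executing turtle program step by step:
Start: pos=(0,0), heading=0, pen down
RT 30: heading 0 -> 330
FD 14: (0,0) -> (12.124,-7) [heading=330, draw]
FD 9: (12.124,-7) -> (19.919,-11.5) [heading=330, draw]
LT 180: heading 330 -> 150
PD: pen down
FD 8: (19.919,-11.5) -> (12.99,-7.5) [heading=150, draw]
FD 16: (12.99,-7.5) -> (-0.866,0.5) [heading=150, draw]
LT 210: heading 150 -> 0
RT 120: heading 0 -> 240
LT 273: heading 240 -> 153
FD 9: (-0.866,0.5) -> (-8.885,4.586) [heading=153, draw]
PD: pen down
Final: pos=(-8.885,4.586), heading=153, 5 segment(s) drawn

Segment lengths:
  seg 1: (0,0) -> (12.124,-7), length = 14
  seg 2: (12.124,-7) -> (19.919,-11.5), length = 9
  seg 3: (19.919,-11.5) -> (12.99,-7.5), length = 8
  seg 4: (12.99,-7.5) -> (-0.866,0.5), length = 16
  seg 5: (-0.866,0.5) -> (-8.885,4.586), length = 9
Total = 56

Answer: 56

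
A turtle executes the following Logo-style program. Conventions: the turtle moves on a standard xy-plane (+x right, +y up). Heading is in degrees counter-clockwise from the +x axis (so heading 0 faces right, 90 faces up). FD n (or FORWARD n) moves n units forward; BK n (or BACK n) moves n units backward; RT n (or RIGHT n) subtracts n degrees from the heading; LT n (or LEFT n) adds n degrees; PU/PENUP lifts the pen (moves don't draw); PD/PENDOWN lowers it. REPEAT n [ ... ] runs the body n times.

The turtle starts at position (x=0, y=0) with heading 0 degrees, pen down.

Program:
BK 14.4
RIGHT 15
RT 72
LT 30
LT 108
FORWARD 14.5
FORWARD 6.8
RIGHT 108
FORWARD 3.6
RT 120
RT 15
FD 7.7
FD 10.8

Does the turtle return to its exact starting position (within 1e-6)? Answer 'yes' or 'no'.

Answer: no

Derivation:
Executing turtle program step by step:
Start: pos=(0,0), heading=0, pen down
BK 14.4: (0,0) -> (-14.4,0) [heading=0, draw]
RT 15: heading 0 -> 345
RT 72: heading 345 -> 273
LT 30: heading 273 -> 303
LT 108: heading 303 -> 51
FD 14.5: (-14.4,0) -> (-5.275,11.269) [heading=51, draw]
FD 6.8: (-5.275,11.269) -> (-0.995,16.553) [heading=51, draw]
RT 108: heading 51 -> 303
FD 3.6: (-0.995,16.553) -> (0.965,13.534) [heading=303, draw]
RT 120: heading 303 -> 183
RT 15: heading 183 -> 168
FD 7.7: (0.965,13.534) -> (-6.567,15.135) [heading=168, draw]
FD 10.8: (-6.567,15.135) -> (-17.131,17.38) [heading=168, draw]
Final: pos=(-17.131,17.38), heading=168, 6 segment(s) drawn

Start position: (0, 0)
Final position: (-17.131, 17.38)
Distance = 24.404; >= 1e-6 -> NOT closed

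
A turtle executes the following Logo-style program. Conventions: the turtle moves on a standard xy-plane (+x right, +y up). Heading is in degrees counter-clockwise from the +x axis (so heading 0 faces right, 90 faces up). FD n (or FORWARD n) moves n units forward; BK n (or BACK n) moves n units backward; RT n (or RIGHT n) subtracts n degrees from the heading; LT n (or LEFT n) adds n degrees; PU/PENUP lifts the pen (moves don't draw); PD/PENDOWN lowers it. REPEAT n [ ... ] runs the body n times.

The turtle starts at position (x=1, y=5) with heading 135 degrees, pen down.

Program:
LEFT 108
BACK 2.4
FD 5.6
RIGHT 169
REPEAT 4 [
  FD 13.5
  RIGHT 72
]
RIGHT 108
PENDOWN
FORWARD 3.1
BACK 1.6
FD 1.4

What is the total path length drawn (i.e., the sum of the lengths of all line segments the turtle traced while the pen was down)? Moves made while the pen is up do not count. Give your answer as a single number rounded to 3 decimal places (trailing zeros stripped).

Answer: 68.1

Derivation:
Executing turtle program step by step:
Start: pos=(1,5), heading=135, pen down
LT 108: heading 135 -> 243
BK 2.4: (1,5) -> (2.09,7.138) [heading=243, draw]
FD 5.6: (2.09,7.138) -> (-0.453,2.149) [heading=243, draw]
RT 169: heading 243 -> 74
REPEAT 4 [
  -- iteration 1/4 --
  FD 13.5: (-0.453,2.149) -> (3.268,15.126) [heading=74, draw]
  RT 72: heading 74 -> 2
  -- iteration 2/4 --
  FD 13.5: (3.268,15.126) -> (16.76,15.597) [heading=2, draw]
  RT 72: heading 2 -> 290
  -- iteration 3/4 --
  FD 13.5: (16.76,15.597) -> (21.377,2.911) [heading=290, draw]
  RT 72: heading 290 -> 218
  -- iteration 4/4 --
  FD 13.5: (21.377,2.911) -> (10.739,-5.4) [heading=218, draw]
  RT 72: heading 218 -> 146
]
RT 108: heading 146 -> 38
PD: pen down
FD 3.1: (10.739,-5.4) -> (13.182,-3.492) [heading=38, draw]
BK 1.6: (13.182,-3.492) -> (11.921,-4.477) [heading=38, draw]
FD 1.4: (11.921,-4.477) -> (13.024,-3.615) [heading=38, draw]
Final: pos=(13.024,-3.615), heading=38, 9 segment(s) drawn

Segment lengths:
  seg 1: (1,5) -> (2.09,7.138), length = 2.4
  seg 2: (2.09,7.138) -> (-0.453,2.149), length = 5.6
  seg 3: (-0.453,2.149) -> (3.268,15.126), length = 13.5
  seg 4: (3.268,15.126) -> (16.76,15.597), length = 13.5
  seg 5: (16.76,15.597) -> (21.377,2.911), length = 13.5
  seg 6: (21.377,2.911) -> (10.739,-5.4), length = 13.5
  seg 7: (10.739,-5.4) -> (13.182,-3.492), length = 3.1
  seg 8: (13.182,-3.492) -> (11.921,-4.477), length = 1.6
  seg 9: (11.921,-4.477) -> (13.024,-3.615), length = 1.4
Total = 68.1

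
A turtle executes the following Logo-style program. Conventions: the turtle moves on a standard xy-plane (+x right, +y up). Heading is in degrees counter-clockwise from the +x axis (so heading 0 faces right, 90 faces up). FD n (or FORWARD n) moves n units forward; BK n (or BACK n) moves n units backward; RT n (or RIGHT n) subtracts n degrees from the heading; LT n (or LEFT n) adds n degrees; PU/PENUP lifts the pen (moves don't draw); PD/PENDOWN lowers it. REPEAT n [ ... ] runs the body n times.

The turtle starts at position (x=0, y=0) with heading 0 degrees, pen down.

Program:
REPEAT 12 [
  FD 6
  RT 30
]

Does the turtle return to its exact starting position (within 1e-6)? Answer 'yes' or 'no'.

Executing turtle program step by step:
Start: pos=(0,0), heading=0, pen down
REPEAT 12 [
  -- iteration 1/12 --
  FD 6: (0,0) -> (6,0) [heading=0, draw]
  RT 30: heading 0 -> 330
  -- iteration 2/12 --
  FD 6: (6,0) -> (11.196,-3) [heading=330, draw]
  RT 30: heading 330 -> 300
  -- iteration 3/12 --
  FD 6: (11.196,-3) -> (14.196,-8.196) [heading=300, draw]
  RT 30: heading 300 -> 270
  -- iteration 4/12 --
  FD 6: (14.196,-8.196) -> (14.196,-14.196) [heading=270, draw]
  RT 30: heading 270 -> 240
  -- iteration 5/12 --
  FD 6: (14.196,-14.196) -> (11.196,-19.392) [heading=240, draw]
  RT 30: heading 240 -> 210
  -- iteration 6/12 --
  FD 6: (11.196,-19.392) -> (6,-22.392) [heading=210, draw]
  RT 30: heading 210 -> 180
  -- iteration 7/12 --
  FD 6: (6,-22.392) -> (0,-22.392) [heading=180, draw]
  RT 30: heading 180 -> 150
  -- iteration 8/12 --
  FD 6: (0,-22.392) -> (-5.196,-19.392) [heading=150, draw]
  RT 30: heading 150 -> 120
  -- iteration 9/12 --
  FD 6: (-5.196,-19.392) -> (-8.196,-14.196) [heading=120, draw]
  RT 30: heading 120 -> 90
  -- iteration 10/12 --
  FD 6: (-8.196,-14.196) -> (-8.196,-8.196) [heading=90, draw]
  RT 30: heading 90 -> 60
  -- iteration 11/12 --
  FD 6: (-8.196,-8.196) -> (-5.196,-3) [heading=60, draw]
  RT 30: heading 60 -> 30
  -- iteration 12/12 --
  FD 6: (-5.196,-3) -> (0,0) [heading=30, draw]
  RT 30: heading 30 -> 0
]
Final: pos=(0,0), heading=0, 12 segment(s) drawn

Start position: (0, 0)
Final position: (0, 0)
Distance = 0; < 1e-6 -> CLOSED

Answer: yes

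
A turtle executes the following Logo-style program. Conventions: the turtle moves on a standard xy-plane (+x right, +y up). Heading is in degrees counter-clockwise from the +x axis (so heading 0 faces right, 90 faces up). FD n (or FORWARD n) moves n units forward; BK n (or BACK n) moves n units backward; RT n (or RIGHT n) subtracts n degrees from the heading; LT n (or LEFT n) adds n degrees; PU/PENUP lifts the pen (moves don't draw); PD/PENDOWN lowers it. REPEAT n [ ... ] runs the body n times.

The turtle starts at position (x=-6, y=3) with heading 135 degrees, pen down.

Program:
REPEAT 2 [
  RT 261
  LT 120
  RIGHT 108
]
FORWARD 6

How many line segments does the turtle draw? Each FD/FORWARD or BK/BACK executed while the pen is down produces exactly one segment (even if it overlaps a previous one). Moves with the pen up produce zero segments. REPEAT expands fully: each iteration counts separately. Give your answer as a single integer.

Executing turtle program step by step:
Start: pos=(-6,3), heading=135, pen down
REPEAT 2 [
  -- iteration 1/2 --
  RT 261: heading 135 -> 234
  LT 120: heading 234 -> 354
  RT 108: heading 354 -> 246
  -- iteration 2/2 --
  RT 261: heading 246 -> 345
  LT 120: heading 345 -> 105
  RT 108: heading 105 -> 357
]
FD 6: (-6,3) -> (-0.008,2.686) [heading=357, draw]
Final: pos=(-0.008,2.686), heading=357, 1 segment(s) drawn
Segments drawn: 1

Answer: 1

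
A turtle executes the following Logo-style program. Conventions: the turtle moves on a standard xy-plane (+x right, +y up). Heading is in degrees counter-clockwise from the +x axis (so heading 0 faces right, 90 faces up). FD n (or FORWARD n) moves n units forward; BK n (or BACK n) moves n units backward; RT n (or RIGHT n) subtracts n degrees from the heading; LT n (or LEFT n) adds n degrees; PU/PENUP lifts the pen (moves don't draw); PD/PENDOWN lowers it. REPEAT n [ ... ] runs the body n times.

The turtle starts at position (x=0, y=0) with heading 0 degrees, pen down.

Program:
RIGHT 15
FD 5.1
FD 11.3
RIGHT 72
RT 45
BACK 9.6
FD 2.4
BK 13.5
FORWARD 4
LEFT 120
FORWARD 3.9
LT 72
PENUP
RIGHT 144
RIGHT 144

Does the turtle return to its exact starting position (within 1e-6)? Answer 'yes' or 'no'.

Executing turtle program step by step:
Start: pos=(0,0), heading=0, pen down
RT 15: heading 0 -> 345
FD 5.1: (0,0) -> (4.926,-1.32) [heading=345, draw]
FD 11.3: (4.926,-1.32) -> (15.841,-4.245) [heading=345, draw]
RT 72: heading 345 -> 273
RT 45: heading 273 -> 228
BK 9.6: (15.841,-4.245) -> (22.265,2.89) [heading=228, draw]
FD 2.4: (22.265,2.89) -> (20.659,1.106) [heading=228, draw]
BK 13.5: (20.659,1.106) -> (29.692,11.138) [heading=228, draw]
FD 4: (29.692,11.138) -> (27.016,8.166) [heading=228, draw]
LT 120: heading 228 -> 348
FD 3.9: (27.016,8.166) -> (30.83,7.355) [heading=348, draw]
LT 72: heading 348 -> 60
PU: pen up
RT 144: heading 60 -> 276
RT 144: heading 276 -> 132
Final: pos=(30.83,7.355), heading=132, 7 segment(s) drawn

Start position: (0, 0)
Final position: (30.83, 7.355)
Distance = 31.696; >= 1e-6 -> NOT closed

Answer: no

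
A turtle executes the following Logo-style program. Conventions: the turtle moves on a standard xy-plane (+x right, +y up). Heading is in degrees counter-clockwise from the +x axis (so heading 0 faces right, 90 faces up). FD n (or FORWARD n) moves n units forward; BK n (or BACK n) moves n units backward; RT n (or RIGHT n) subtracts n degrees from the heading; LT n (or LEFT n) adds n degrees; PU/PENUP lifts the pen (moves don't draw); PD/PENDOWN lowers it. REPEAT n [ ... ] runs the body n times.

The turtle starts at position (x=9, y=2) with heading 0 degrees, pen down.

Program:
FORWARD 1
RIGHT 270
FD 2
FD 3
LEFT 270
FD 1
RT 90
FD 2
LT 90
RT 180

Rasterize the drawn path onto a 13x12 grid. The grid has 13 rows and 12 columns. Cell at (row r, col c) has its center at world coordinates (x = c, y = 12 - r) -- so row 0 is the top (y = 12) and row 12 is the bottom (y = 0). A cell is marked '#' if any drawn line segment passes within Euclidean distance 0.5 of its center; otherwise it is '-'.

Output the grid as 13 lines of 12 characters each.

Segment 0: (9,2) -> (10,2)
Segment 1: (10,2) -> (10,4)
Segment 2: (10,4) -> (10,7)
Segment 3: (10,7) -> (11,7)
Segment 4: (11,7) -> (11,5)

Answer: ------------
------------
------------
------------
------------
----------##
----------##
----------##
----------#-
----------#-
---------##-
------------
------------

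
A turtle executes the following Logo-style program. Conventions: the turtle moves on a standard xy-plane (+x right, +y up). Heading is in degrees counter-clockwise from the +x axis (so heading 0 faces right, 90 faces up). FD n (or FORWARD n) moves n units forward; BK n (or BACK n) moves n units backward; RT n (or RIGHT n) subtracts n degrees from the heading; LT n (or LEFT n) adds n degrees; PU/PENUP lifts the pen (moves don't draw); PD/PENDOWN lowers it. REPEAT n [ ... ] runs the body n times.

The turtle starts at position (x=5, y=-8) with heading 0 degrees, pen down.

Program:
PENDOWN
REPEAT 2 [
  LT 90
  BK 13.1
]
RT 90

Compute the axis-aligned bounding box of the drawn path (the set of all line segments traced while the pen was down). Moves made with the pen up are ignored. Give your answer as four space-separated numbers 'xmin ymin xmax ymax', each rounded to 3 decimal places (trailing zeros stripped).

Answer: 5 -21.1 18.1 -8

Derivation:
Executing turtle program step by step:
Start: pos=(5,-8), heading=0, pen down
PD: pen down
REPEAT 2 [
  -- iteration 1/2 --
  LT 90: heading 0 -> 90
  BK 13.1: (5,-8) -> (5,-21.1) [heading=90, draw]
  -- iteration 2/2 --
  LT 90: heading 90 -> 180
  BK 13.1: (5,-21.1) -> (18.1,-21.1) [heading=180, draw]
]
RT 90: heading 180 -> 90
Final: pos=(18.1,-21.1), heading=90, 2 segment(s) drawn

Segment endpoints: x in {5, 5, 18.1}, y in {-21.1, -8}
xmin=5, ymin=-21.1, xmax=18.1, ymax=-8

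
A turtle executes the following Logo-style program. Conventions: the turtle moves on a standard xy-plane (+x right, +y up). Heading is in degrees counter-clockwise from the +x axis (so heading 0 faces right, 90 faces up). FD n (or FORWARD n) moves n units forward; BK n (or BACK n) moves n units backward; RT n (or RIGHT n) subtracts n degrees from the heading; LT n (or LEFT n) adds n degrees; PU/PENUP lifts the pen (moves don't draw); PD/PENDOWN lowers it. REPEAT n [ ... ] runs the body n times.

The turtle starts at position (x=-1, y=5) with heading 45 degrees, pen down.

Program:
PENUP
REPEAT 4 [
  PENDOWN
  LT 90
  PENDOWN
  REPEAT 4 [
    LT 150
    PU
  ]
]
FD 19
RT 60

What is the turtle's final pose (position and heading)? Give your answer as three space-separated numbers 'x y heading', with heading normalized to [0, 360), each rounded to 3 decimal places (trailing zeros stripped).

Executing turtle program step by step:
Start: pos=(-1,5), heading=45, pen down
PU: pen up
REPEAT 4 [
  -- iteration 1/4 --
  PD: pen down
  LT 90: heading 45 -> 135
  PD: pen down
  REPEAT 4 [
    -- iteration 1/4 --
    LT 150: heading 135 -> 285
    PU: pen up
    -- iteration 2/4 --
    LT 150: heading 285 -> 75
    PU: pen up
    -- iteration 3/4 --
    LT 150: heading 75 -> 225
    PU: pen up
    -- iteration 4/4 --
    LT 150: heading 225 -> 15
    PU: pen up
  ]
  -- iteration 2/4 --
  PD: pen down
  LT 90: heading 15 -> 105
  PD: pen down
  REPEAT 4 [
    -- iteration 1/4 --
    LT 150: heading 105 -> 255
    PU: pen up
    -- iteration 2/4 --
    LT 150: heading 255 -> 45
    PU: pen up
    -- iteration 3/4 --
    LT 150: heading 45 -> 195
    PU: pen up
    -- iteration 4/4 --
    LT 150: heading 195 -> 345
    PU: pen up
  ]
  -- iteration 3/4 --
  PD: pen down
  LT 90: heading 345 -> 75
  PD: pen down
  REPEAT 4 [
    -- iteration 1/4 --
    LT 150: heading 75 -> 225
    PU: pen up
    -- iteration 2/4 --
    LT 150: heading 225 -> 15
    PU: pen up
    -- iteration 3/4 --
    LT 150: heading 15 -> 165
    PU: pen up
    -- iteration 4/4 --
    LT 150: heading 165 -> 315
    PU: pen up
  ]
  -- iteration 4/4 --
  PD: pen down
  LT 90: heading 315 -> 45
  PD: pen down
  REPEAT 4 [
    -- iteration 1/4 --
    LT 150: heading 45 -> 195
    PU: pen up
    -- iteration 2/4 --
    LT 150: heading 195 -> 345
    PU: pen up
    -- iteration 3/4 --
    LT 150: heading 345 -> 135
    PU: pen up
    -- iteration 4/4 --
    LT 150: heading 135 -> 285
    PU: pen up
  ]
]
FD 19: (-1,5) -> (3.918,-13.353) [heading=285, move]
RT 60: heading 285 -> 225
Final: pos=(3.918,-13.353), heading=225, 0 segment(s) drawn

Answer: 3.918 -13.353 225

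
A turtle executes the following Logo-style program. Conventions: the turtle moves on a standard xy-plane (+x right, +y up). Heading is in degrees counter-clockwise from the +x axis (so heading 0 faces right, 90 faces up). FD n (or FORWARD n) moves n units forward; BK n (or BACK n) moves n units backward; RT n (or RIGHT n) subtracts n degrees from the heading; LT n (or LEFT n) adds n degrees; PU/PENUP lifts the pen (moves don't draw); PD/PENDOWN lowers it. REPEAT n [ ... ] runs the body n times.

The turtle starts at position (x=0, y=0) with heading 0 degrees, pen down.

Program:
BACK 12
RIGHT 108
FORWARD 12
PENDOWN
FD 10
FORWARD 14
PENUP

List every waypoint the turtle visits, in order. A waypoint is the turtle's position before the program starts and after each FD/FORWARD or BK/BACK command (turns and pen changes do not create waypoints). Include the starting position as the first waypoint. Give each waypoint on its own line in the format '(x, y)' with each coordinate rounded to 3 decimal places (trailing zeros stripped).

Executing turtle program step by step:
Start: pos=(0,0), heading=0, pen down
BK 12: (0,0) -> (-12,0) [heading=0, draw]
RT 108: heading 0 -> 252
FD 12: (-12,0) -> (-15.708,-11.413) [heading=252, draw]
PD: pen down
FD 10: (-15.708,-11.413) -> (-18.798,-20.923) [heading=252, draw]
FD 14: (-18.798,-20.923) -> (-23.125,-34.238) [heading=252, draw]
PU: pen up
Final: pos=(-23.125,-34.238), heading=252, 4 segment(s) drawn
Waypoints (5 total):
(0, 0)
(-12, 0)
(-15.708, -11.413)
(-18.798, -20.923)
(-23.125, -34.238)

Answer: (0, 0)
(-12, 0)
(-15.708, -11.413)
(-18.798, -20.923)
(-23.125, -34.238)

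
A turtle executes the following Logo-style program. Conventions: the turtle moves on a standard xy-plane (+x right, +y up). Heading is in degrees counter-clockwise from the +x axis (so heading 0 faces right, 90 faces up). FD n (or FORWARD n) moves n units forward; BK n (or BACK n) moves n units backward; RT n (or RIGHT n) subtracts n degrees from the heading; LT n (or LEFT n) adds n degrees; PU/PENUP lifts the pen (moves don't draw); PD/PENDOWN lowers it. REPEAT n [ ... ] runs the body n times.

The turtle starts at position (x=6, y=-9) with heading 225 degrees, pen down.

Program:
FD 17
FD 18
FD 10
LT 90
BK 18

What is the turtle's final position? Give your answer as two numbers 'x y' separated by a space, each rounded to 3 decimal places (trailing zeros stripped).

Executing turtle program step by step:
Start: pos=(6,-9), heading=225, pen down
FD 17: (6,-9) -> (-6.021,-21.021) [heading=225, draw]
FD 18: (-6.021,-21.021) -> (-18.749,-33.749) [heading=225, draw]
FD 10: (-18.749,-33.749) -> (-25.82,-40.82) [heading=225, draw]
LT 90: heading 225 -> 315
BK 18: (-25.82,-40.82) -> (-38.548,-28.092) [heading=315, draw]
Final: pos=(-38.548,-28.092), heading=315, 4 segment(s) drawn

Answer: -38.548 -28.092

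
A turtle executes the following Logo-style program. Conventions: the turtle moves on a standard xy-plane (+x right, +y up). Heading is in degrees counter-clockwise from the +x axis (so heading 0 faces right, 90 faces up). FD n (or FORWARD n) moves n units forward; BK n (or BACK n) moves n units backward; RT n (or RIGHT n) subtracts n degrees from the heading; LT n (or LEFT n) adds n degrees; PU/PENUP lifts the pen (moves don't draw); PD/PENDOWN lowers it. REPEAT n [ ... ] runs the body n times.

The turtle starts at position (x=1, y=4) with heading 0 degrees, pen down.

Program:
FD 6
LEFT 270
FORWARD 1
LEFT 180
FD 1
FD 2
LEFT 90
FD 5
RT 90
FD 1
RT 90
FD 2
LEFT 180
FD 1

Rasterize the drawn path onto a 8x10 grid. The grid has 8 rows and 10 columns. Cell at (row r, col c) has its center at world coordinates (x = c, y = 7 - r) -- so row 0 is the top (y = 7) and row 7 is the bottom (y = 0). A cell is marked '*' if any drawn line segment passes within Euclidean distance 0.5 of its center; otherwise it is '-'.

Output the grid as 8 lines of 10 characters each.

Answer: --***-----
--******--
-------*--
-*******--
-------*--
----------
----------
----------

Derivation:
Segment 0: (1,4) -> (7,4)
Segment 1: (7,4) -> (7,3)
Segment 2: (7,3) -> (7,4)
Segment 3: (7,4) -> (7,6)
Segment 4: (7,6) -> (2,6)
Segment 5: (2,6) -> (2,7)
Segment 6: (2,7) -> (4,7)
Segment 7: (4,7) -> (3,7)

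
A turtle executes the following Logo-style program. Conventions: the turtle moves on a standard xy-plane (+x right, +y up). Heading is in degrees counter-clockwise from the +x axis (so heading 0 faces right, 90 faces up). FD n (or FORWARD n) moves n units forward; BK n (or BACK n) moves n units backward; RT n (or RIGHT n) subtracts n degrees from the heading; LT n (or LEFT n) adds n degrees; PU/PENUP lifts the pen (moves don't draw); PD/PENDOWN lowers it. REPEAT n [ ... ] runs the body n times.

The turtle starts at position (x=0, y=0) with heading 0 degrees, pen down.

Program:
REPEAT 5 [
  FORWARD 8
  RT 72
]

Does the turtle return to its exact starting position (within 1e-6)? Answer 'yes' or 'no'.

Answer: yes

Derivation:
Executing turtle program step by step:
Start: pos=(0,0), heading=0, pen down
REPEAT 5 [
  -- iteration 1/5 --
  FD 8: (0,0) -> (8,0) [heading=0, draw]
  RT 72: heading 0 -> 288
  -- iteration 2/5 --
  FD 8: (8,0) -> (10.472,-7.608) [heading=288, draw]
  RT 72: heading 288 -> 216
  -- iteration 3/5 --
  FD 8: (10.472,-7.608) -> (4,-12.311) [heading=216, draw]
  RT 72: heading 216 -> 144
  -- iteration 4/5 --
  FD 8: (4,-12.311) -> (-2.472,-7.608) [heading=144, draw]
  RT 72: heading 144 -> 72
  -- iteration 5/5 --
  FD 8: (-2.472,-7.608) -> (0,0) [heading=72, draw]
  RT 72: heading 72 -> 0
]
Final: pos=(0,0), heading=0, 5 segment(s) drawn

Start position: (0, 0)
Final position: (0, 0)
Distance = 0; < 1e-6 -> CLOSED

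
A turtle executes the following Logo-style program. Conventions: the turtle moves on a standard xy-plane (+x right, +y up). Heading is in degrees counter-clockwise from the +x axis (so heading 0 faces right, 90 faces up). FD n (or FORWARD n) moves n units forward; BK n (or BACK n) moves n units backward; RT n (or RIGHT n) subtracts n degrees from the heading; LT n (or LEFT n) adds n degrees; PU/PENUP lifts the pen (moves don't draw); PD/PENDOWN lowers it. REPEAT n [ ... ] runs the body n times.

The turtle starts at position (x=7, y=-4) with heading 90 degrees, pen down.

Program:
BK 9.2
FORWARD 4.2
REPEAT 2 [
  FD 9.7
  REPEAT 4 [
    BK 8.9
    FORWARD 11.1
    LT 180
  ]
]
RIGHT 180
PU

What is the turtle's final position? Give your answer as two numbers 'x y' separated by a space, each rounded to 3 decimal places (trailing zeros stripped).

Answer: 7 10.4

Derivation:
Executing turtle program step by step:
Start: pos=(7,-4), heading=90, pen down
BK 9.2: (7,-4) -> (7,-13.2) [heading=90, draw]
FD 4.2: (7,-13.2) -> (7,-9) [heading=90, draw]
REPEAT 2 [
  -- iteration 1/2 --
  FD 9.7: (7,-9) -> (7,0.7) [heading=90, draw]
  REPEAT 4 [
    -- iteration 1/4 --
    BK 8.9: (7,0.7) -> (7,-8.2) [heading=90, draw]
    FD 11.1: (7,-8.2) -> (7,2.9) [heading=90, draw]
    LT 180: heading 90 -> 270
    -- iteration 2/4 --
    BK 8.9: (7,2.9) -> (7,11.8) [heading=270, draw]
    FD 11.1: (7,11.8) -> (7,0.7) [heading=270, draw]
    LT 180: heading 270 -> 90
    -- iteration 3/4 --
    BK 8.9: (7,0.7) -> (7,-8.2) [heading=90, draw]
    FD 11.1: (7,-8.2) -> (7,2.9) [heading=90, draw]
    LT 180: heading 90 -> 270
    -- iteration 4/4 --
    BK 8.9: (7,2.9) -> (7,11.8) [heading=270, draw]
    FD 11.1: (7,11.8) -> (7,0.7) [heading=270, draw]
    LT 180: heading 270 -> 90
  ]
  -- iteration 2/2 --
  FD 9.7: (7,0.7) -> (7,10.4) [heading=90, draw]
  REPEAT 4 [
    -- iteration 1/4 --
    BK 8.9: (7,10.4) -> (7,1.5) [heading=90, draw]
    FD 11.1: (7,1.5) -> (7,12.6) [heading=90, draw]
    LT 180: heading 90 -> 270
    -- iteration 2/4 --
    BK 8.9: (7,12.6) -> (7,21.5) [heading=270, draw]
    FD 11.1: (7,21.5) -> (7,10.4) [heading=270, draw]
    LT 180: heading 270 -> 90
    -- iteration 3/4 --
    BK 8.9: (7,10.4) -> (7,1.5) [heading=90, draw]
    FD 11.1: (7,1.5) -> (7,12.6) [heading=90, draw]
    LT 180: heading 90 -> 270
    -- iteration 4/4 --
    BK 8.9: (7,12.6) -> (7,21.5) [heading=270, draw]
    FD 11.1: (7,21.5) -> (7,10.4) [heading=270, draw]
    LT 180: heading 270 -> 90
  ]
]
RT 180: heading 90 -> 270
PU: pen up
Final: pos=(7,10.4), heading=270, 20 segment(s) drawn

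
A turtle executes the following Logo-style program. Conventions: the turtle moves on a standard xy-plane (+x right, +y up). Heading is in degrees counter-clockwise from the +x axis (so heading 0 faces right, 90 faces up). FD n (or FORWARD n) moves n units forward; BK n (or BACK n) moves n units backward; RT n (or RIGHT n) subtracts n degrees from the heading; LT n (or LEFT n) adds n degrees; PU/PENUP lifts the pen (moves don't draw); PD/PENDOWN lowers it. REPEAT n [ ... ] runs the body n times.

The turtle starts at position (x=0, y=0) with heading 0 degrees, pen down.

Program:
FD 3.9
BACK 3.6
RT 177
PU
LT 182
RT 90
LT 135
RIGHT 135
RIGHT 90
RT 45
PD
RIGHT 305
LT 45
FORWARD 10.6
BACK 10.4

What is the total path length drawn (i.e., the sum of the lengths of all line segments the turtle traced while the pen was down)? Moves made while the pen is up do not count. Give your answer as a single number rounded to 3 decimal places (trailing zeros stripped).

Answer: 28.5

Derivation:
Executing turtle program step by step:
Start: pos=(0,0), heading=0, pen down
FD 3.9: (0,0) -> (3.9,0) [heading=0, draw]
BK 3.6: (3.9,0) -> (0.3,0) [heading=0, draw]
RT 177: heading 0 -> 183
PU: pen up
LT 182: heading 183 -> 5
RT 90: heading 5 -> 275
LT 135: heading 275 -> 50
RT 135: heading 50 -> 275
RT 90: heading 275 -> 185
RT 45: heading 185 -> 140
PD: pen down
RT 305: heading 140 -> 195
LT 45: heading 195 -> 240
FD 10.6: (0.3,0) -> (-5,-9.18) [heading=240, draw]
BK 10.4: (-5,-9.18) -> (0.2,-0.173) [heading=240, draw]
Final: pos=(0.2,-0.173), heading=240, 4 segment(s) drawn

Segment lengths:
  seg 1: (0,0) -> (3.9,0), length = 3.9
  seg 2: (3.9,0) -> (0.3,0), length = 3.6
  seg 3: (0.3,0) -> (-5,-9.18), length = 10.6
  seg 4: (-5,-9.18) -> (0.2,-0.173), length = 10.4
Total = 28.5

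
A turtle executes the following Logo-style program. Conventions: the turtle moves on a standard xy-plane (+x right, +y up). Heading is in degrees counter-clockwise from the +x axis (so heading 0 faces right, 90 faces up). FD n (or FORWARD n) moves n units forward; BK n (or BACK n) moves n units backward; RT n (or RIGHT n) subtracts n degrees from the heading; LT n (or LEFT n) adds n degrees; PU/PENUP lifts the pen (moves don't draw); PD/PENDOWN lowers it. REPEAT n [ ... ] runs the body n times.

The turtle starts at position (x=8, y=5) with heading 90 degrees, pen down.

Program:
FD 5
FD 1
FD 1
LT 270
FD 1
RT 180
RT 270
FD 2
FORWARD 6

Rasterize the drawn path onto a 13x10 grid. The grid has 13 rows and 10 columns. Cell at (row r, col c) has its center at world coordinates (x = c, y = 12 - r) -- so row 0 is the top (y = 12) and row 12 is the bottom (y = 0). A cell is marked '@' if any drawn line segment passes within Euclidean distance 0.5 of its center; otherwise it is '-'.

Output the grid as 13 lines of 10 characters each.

Answer: --------@@
--------@@
--------@@
--------@@
--------@@
--------@@
--------@@
--------@@
---------@
----------
----------
----------
----------

Derivation:
Segment 0: (8,5) -> (8,10)
Segment 1: (8,10) -> (8,11)
Segment 2: (8,11) -> (8,12)
Segment 3: (8,12) -> (9,12)
Segment 4: (9,12) -> (9,10)
Segment 5: (9,10) -> (9,4)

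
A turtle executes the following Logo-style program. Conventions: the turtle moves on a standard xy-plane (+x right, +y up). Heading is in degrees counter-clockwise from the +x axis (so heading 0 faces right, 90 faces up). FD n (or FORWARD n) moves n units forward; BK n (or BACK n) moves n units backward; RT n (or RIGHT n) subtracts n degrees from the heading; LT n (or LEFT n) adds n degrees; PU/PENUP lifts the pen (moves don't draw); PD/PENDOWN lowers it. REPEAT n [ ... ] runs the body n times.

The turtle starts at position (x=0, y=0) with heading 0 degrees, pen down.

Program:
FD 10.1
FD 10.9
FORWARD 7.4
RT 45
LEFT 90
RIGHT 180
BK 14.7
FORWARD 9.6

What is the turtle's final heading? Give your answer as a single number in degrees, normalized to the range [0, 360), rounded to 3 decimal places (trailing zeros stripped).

Answer: 225

Derivation:
Executing turtle program step by step:
Start: pos=(0,0), heading=0, pen down
FD 10.1: (0,0) -> (10.1,0) [heading=0, draw]
FD 10.9: (10.1,0) -> (21,0) [heading=0, draw]
FD 7.4: (21,0) -> (28.4,0) [heading=0, draw]
RT 45: heading 0 -> 315
LT 90: heading 315 -> 45
RT 180: heading 45 -> 225
BK 14.7: (28.4,0) -> (38.794,10.394) [heading=225, draw]
FD 9.6: (38.794,10.394) -> (32.006,3.606) [heading=225, draw]
Final: pos=(32.006,3.606), heading=225, 5 segment(s) drawn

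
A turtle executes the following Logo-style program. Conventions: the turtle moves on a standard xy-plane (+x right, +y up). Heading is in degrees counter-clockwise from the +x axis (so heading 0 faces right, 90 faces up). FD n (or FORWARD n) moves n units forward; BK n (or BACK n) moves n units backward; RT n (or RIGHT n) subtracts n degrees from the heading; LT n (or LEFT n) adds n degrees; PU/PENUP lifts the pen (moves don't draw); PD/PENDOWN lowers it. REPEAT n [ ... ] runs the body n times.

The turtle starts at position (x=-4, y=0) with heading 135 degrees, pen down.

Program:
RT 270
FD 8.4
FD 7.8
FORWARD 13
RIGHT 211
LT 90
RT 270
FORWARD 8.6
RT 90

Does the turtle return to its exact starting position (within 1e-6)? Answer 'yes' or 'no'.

Executing turtle program step by step:
Start: pos=(-4,0), heading=135, pen down
RT 270: heading 135 -> 225
FD 8.4: (-4,0) -> (-9.94,-5.94) [heading=225, draw]
FD 7.8: (-9.94,-5.94) -> (-15.455,-11.455) [heading=225, draw]
FD 13: (-15.455,-11.455) -> (-24.648,-20.648) [heading=225, draw]
RT 211: heading 225 -> 14
LT 90: heading 14 -> 104
RT 270: heading 104 -> 194
FD 8.6: (-24.648,-20.648) -> (-32.992,-22.728) [heading=194, draw]
RT 90: heading 194 -> 104
Final: pos=(-32.992,-22.728), heading=104, 4 segment(s) drawn

Start position: (-4, 0)
Final position: (-32.992, -22.728)
Distance = 36.839; >= 1e-6 -> NOT closed

Answer: no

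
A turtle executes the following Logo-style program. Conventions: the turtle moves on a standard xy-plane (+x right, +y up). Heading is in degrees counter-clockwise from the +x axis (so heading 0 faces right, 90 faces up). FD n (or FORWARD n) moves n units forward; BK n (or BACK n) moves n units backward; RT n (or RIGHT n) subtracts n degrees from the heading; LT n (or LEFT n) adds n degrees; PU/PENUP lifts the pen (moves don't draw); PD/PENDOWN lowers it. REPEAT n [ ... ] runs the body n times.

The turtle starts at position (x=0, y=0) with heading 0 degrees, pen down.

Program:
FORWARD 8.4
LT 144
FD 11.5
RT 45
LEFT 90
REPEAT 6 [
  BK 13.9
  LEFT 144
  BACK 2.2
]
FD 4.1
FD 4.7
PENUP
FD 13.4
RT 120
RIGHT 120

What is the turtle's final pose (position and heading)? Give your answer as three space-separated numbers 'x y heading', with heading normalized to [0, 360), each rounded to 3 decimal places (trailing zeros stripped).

Executing turtle program step by step:
Start: pos=(0,0), heading=0, pen down
FD 8.4: (0,0) -> (8.4,0) [heading=0, draw]
LT 144: heading 0 -> 144
FD 11.5: (8.4,0) -> (-0.904,6.76) [heading=144, draw]
RT 45: heading 144 -> 99
LT 90: heading 99 -> 189
REPEAT 6 [
  -- iteration 1/6 --
  BK 13.9: (-0.904,6.76) -> (12.825,8.934) [heading=189, draw]
  LT 144: heading 189 -> 333
  BK 2.2: (12.825,8.934) -> (10.865,9.933) [heading=333, draw]
  -- iteration 2/6 --
  BK 13.9: (10.865,9.933) -> (-1.52,16.243) [heading=333, draw]
  LT 144: heading 333 -> 117
  BK 2.2: (-1.52,16.243) -> (-0.521,14.283) [heading=117, draw]
  -- iteration 3/6 --
  BK 13.9: (-0.521,14.283) -> (5.789,1.898) [heading=117, draw]
  LT 144: heading 117 -> 261
  BK 2.2: (5.789,1.898) -> (6.133,4.071) [heading=261, draw]
  -- iteration 4/6 --
  BK 13.9: (6.133,4.071) -> (8.308,17.8) [heading=261, draw]
  LT 144: heading 261 -> 45
  BK 2.2: (8.308,17.8) -> (6.752,16.244) [heading=45, draw]
  -- iteration 5/6 --
  BK 13.9: (6.752,16.244) -> (-3.077,6.415) [heading=45, draw]
  LT 144: heading 45 -> 189
  BK 2.2: (-3.077,6.415) -> (-0.904,6.76) [heading=189, draw]
  -- iteration 6/6 --
  BK 13.9: (-0.904,6.76) -> (12.825,8.934) [heading=189, draw]
  LT 144: heading 189 -> 333
  BK 2.2: (12.825,8.934) -> (10.865,9.933) [heading=333, draw]
]
FD 4.1: (10.865,9.933) -> (14.518,8.071) [heading=333, draw]
FD 4.7: (14.518,8.071) -> (18.706,5.938) [heading=333, draw]
PU: pen up
FD 13.4: (18.706,5.938) -> (30.645,-0.146) [heading=333, move]
RT 120: heading 333 -> 213
RT 120: heading 213 -> 93
Final: pos=(30.645,-0.146), heading=93, 16 segment(s) drawn

Answer: 30.645 -0.146 93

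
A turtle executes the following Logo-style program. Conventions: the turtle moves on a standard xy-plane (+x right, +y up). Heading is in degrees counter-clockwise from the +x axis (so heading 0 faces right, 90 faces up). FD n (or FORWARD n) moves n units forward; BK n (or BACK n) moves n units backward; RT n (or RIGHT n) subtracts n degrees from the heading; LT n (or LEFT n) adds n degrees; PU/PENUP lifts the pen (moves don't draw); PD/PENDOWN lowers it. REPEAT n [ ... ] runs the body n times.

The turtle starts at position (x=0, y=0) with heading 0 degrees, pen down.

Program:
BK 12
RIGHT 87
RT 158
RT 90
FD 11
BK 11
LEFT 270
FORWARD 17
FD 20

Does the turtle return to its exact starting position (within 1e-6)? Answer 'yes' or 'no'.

Executing turtle program step by step:
Start: pos=(0,0), heading=0, pen down
BK 12: (0,0) -> (-12,0) [heading=0, draw]
RT 87: heading 0 -> 273
RT 158: heading 273 -> 115
RT 90: heading 115 -> 25
FD 11: (-12,0) -> (-2.031,4.649) [heading=25, draw]
BK 11: (-2.031,4.649) -> (-12,0) [heading=25, draw]
LT 270: heading 25 -> 295
FD 17: (-12,0) -> (-4.815,-15.407) [heading=295, draw]
FD 20: (-4.815,-15.407) -> (3.637,-33.533) [heading=295, draw]
Final: pos=(3.637,-33.533), heading=295, 5 segment(s) drawn

Start position: (0, 0)
Final position: (3.637, -33.533)
Distance = 33.73; >= 1e-6 -> NOT closed

Answer: no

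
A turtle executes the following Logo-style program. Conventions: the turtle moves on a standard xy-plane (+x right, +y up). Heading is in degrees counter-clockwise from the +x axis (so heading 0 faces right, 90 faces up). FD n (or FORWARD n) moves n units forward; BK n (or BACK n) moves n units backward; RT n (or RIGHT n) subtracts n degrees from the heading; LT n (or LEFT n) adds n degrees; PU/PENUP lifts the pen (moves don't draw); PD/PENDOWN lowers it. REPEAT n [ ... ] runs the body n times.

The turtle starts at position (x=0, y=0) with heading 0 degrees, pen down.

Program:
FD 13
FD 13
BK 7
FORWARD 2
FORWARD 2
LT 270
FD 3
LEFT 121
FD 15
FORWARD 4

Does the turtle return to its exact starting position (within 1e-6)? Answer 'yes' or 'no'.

Answer: no

Derivation:
Executing turtle program step by step:
Start: pos=(0,0), heading=0, pen down
FD 13: (0,0) -> (13,0) [heading=0, draw]
FD 13: (13,0) -> (26,0) [heading=0, draw]
BK 7: (26,0) -> (19,0) [heading=0, draw]
FD 2: (19,0) -> (21,0) [heading=0, draw]
FD 2: (21,0) -> (23,0) [heading=0, draw]
LT 270: heading 0 -> 270
FD 3: (23,0) -> (23,-3) [heading=270, draw]
LT 121: heading 270 -> 31
FD 15: (23,-3) -> (35.858,4.726) [heading=31, draw]
FD 4: (35.858,4.726) -> (39.286,6.786) [heading=31, draw]
Final: pos=(39.286,6.786), heading=31, 8 segment(s) drawn

Start position: (0, 0)
Final position: (39.286, 6.786)
Distance = 39.868; >= 1e-6 -> NOT closed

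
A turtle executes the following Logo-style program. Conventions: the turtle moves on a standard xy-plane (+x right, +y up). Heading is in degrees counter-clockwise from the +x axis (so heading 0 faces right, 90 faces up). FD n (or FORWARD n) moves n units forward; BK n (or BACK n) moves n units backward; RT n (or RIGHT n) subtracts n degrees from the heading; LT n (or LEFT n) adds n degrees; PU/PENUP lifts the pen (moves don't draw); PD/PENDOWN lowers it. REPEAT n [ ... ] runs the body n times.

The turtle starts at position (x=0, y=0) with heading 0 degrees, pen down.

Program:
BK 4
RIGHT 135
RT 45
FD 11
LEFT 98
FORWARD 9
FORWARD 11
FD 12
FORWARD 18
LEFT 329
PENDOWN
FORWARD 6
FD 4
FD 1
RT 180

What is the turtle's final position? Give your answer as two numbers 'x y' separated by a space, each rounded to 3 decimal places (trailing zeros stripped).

Answer: -12.339 -59.639

Derivation:
Executing turtle program step by step:
Start: pos=(0,0), heading=0, pen down
BK 4: (0,0) -> (-4,0) [heading=0, draw]
RT 135: heading 0 -> 225
RT 45: heading 225 -> 180
FD 11: (-4,0) -> (-15,0) [heading=180, draw]
LT 98: heading 180 -> 278
FD 9: (-15,0) -> (-13.747,-8.912) [heading=278, draw]
FD 11: (-13.747,-8.912) -> (-12.217,-19.805) [heading=278, draw]
FD 12: (-12.217,-19.805) -> (-10.546,-31.689) [heading=278, draw]
FD 18: (-10.546,-31.689) -> (-8.041,-49.513) [heading=278, draw]
LT 329: heading 278 -> 247
PD: pen down
FD 6: (-8.041,-49.513) -> (-10.386,-55.036) [heading=247, draw]
FD 4: (-10.386,-55.036) -> (-11.949,-58.718) [heading=247, draw]
FD 1: (-11.949,-58.718) -> (-12.339,-59.639) [heading=247, draw]
RT 180: heading 247 -> 67
Final: pos=(-12.339,-59.639), heading=67, 9 segment(s) drawn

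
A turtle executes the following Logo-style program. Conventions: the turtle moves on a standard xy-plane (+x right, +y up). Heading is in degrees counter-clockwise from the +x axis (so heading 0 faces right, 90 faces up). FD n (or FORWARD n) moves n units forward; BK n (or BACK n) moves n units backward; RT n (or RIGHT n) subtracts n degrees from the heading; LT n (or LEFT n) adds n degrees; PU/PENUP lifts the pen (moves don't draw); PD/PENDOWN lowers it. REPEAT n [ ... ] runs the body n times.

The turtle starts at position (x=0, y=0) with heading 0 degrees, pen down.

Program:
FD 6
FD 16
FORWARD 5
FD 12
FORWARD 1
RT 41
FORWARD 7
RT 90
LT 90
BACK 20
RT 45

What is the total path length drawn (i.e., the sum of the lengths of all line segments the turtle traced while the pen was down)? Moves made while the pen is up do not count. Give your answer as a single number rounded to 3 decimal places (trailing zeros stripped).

Executing turtle program step by step:
Start: pos=(0,0), heading=0, pen down
FD 6: (0,0) -> (6,0) [heading=0, draw]
FD 16: (6,0) -> (22,0) [heading=0, draw]
FD 5: (22,0) -> (27,0) [heading=0, draw]
FD 12: (27,0) -> (39,0) [heading=0, draw]
FD 1: (39,0) -> (40,0) [heading=0, draw]
RT 41: heading 0 -> 319
FD 7: (40,0) -> (45.283,-4.592) [heading=319, draw]
RT 90: heading 319 -> 229
LT 90: heading 229 -> 319
BK 20: (45.283,-4.592) -> (30.189,8.529) [heading=319, draw]
RT 45: heading 319 -> 274
Final: pos=(30.189,8.529), heading=274, 7 segment(s) drawn

Segment lengths:
  seg 1: (0,0) -> (6,0), length = 6
  seg 2: (6,0) -> (22,0), length = 16
  seg 3: (22,0) -> (27,0), length = 5
  seg 4: (27,0) -> (39,0), length = 12
  seg 5: (39,0) -> (40,0), length = 1
  seg 6: (40,0) -> (45.283,-4.592), length = 7
  seg 7: (45.283,-4.592) -> (30.189,8.529), length = 20
Total = 67

Answer: 67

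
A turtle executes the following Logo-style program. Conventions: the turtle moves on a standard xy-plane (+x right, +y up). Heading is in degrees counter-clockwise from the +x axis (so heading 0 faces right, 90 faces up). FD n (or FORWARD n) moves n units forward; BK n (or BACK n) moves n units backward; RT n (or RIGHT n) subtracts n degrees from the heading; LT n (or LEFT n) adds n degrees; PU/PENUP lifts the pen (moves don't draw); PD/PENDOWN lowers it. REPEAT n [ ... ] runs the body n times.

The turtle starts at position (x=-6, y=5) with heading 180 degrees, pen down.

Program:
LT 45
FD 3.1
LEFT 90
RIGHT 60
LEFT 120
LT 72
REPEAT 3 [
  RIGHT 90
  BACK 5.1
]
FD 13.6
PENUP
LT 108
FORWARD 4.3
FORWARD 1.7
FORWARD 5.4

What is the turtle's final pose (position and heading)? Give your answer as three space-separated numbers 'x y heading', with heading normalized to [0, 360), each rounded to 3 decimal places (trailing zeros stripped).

Executing turtle program step by step:
Start: pos=(-6,5), heading=180, pen down
LT 45: heading 180 -> 225
FD 3.1: (-6,5) -> (-8.192,2.808) [heading=225, draw]
LT 90: heading 225 -> 315
RT 60: heading 315 -> 255
LT 120: heading 255 -> 15
LT 72: heading 15 -> 87
REPEAT 3 [
  -- iteration 1/3 --
  RT 90: heading 87 -> 357
  BK 5.1: (-8.192,2.808) -> (-13.285,3.075) [heading=357, draw]
  -- iteration 2/3 --
  RT 90: heading 357 -> 267
  BK 5.1: (-13.285,3.075) -> (-13.018,8.168) [heading=267, draw]
  -- iteration 3/3 --
  RT 90: heading 267 -> 177
  BK 5.1: (-13.018,8.168) -> (-7.925,7.901) [heading=177, draw]
]
FD 13.6: (-7.925,7.901) -> (-21.506,8.613) [heading=177, draw]
PU: pen up
LT 108: heading 177 -> 285
FD 4.3: (-21.506,8.613) -> (-20.394,4.459) [heading=285, move]
FD 1.7: (-20.394,4.459) -> (-19.954,2.817) [heading=285, move]
FD 5.4: (-19.954,2.817) -> (-18.556,-2.399) [heading=285, move]
Final: pos=(-18.556,-2.399), heading=285, 5 segment(s) drawn

Answer: -18.556 -2.399 285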